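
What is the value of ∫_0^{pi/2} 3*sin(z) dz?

An antiderivative is F(z) = -3*cos(z).
Then F(pi/2) - F(0) = (0) - (-3) = 3.

3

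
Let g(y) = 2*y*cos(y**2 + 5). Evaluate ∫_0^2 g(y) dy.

Let u = y**2 + 5, so du = 2*y dy. When y = 0, u = 5; when y = 2, u = 9.
The integral becomes ∫ cos(u) du from 5 to 9, with antiderivative sin(u).
Back in y: F(y) = sin(y**2 + 5).
Then F(2) - F(0) = (sin(9)) - (sin(5)) = sin(9) - sin(5).

sin(9) - sin(5)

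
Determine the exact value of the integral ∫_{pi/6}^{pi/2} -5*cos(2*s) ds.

5*sqrt(3)/4

An antiderivative is F(s) = -5*sin(2*s)/2.
Then F(pi/2) - F(pi/6) = (0) - (-5*sqrt(3)/4) = 5*sqrt(3)/4.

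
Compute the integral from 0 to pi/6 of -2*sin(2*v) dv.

-1/2

An antiderivative is F(v) = cos(2*v).
Then F(pi/6) - F(0) = (1/2) - (1) = -1/2.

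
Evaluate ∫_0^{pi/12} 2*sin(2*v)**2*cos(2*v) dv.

Let u = sin(2*v), so du = 2*cos(2*v) dv. When v = 0, u = 0; when v = pi/12, u = 1/2.
The integral becomes ∫ u**2 du from 0 to 1/2, with antiderivative u**3/3.
Back in v: F(v) = sin(2*v)**3/3.
Then F(pi/12) - F(0) = (1/24) - (0) = 1/24.

1/24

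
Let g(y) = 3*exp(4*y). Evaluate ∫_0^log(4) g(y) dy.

Let u = exp(y), so du = exp(y) dy. When y = 0, u = 1; when y = log(4), u = 4.
The integral becomes 3·∫ u**3 du from 1 to 4, with antiderivative 3*u**4/4.
Back in y: F(y) = 3*exp(4*y)/4.
Then F(log(4)) - F(0) = (192) - (3/4) = 765/4.

765/4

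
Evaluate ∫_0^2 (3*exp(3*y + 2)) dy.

Let u = 3*y + 2, so du = 3 dy. When y = 0, u = 2; when y = 2, u = 8.
The integral becomes ∫ exp(u) du from 2 to 8, with antiderivative exp(u).
Back in y: F(y) = exp(3*y + 2).
Then F(2) - F(0) = (exp(8)) - (exp(2)) = -exp(2) + exp(8).

-exp(2) + exp(8)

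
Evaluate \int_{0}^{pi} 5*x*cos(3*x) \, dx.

-10/9

Integrate by parts once (u = x, dv = 5*cos(3*x) dx).
An antiderivative is F(x) = 5*x*sin(3*x)/3 + 5*cos(3*x)/9.
Then F(pi) - F(0) = (-5/9) - (5/9) = -10/9.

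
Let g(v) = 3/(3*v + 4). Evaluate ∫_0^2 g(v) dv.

log(5/2)

Let u = 3*v + 4, so du = 3 dv. When v = 0, u = 4; when v = 2, u = 10.
The integral becomes ∫ 1/u du from 4 to 10, with antiderivative log(u).
Back in v: F(v) = log(3*v + 4).
Then F(2) - F(0) = (log(10)) - (log(4)) = log(5/2).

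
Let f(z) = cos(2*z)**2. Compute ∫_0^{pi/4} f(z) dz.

pi/8

Use the identity cos^2(2*z) = (1 + cos(4*z))/2.
An antiderivative is F(z) = z/2 + sin(4*z)/8.
Then F(pi/4) - F(0) = (pi/8) - (0) = pi/8.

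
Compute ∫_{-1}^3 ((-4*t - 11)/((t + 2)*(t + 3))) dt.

Factor the denominator: t**2 + 5*t + 6 = (t + 3)(t + 2).
Partial fractions: (-4*t - 11)/((t + 2)*(t + 3)) = -1/(t + 3) - 3/(t + 2).
An antiderivative is F(t) = -3*log(t + 2) - log(t + 3).
Then F(3) - F(-1) = (-3*log(5) - log(3) - log(2)) - (-log(2)) = -3*log(5) - log(3).

-3*log(5) - log(3)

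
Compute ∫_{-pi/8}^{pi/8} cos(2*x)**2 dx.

1/4 + pi/8

Use the identity cos^2(2*x) = (1 + cos(4*x))/2.
An antiderivative is F(x) = x/2 + sin(4*x)/8.
Then F(pi/8) - F(-pi/8) = (1/8 + pi/16) - (-pi/16 - 1/8) = 1/4 + pi/8.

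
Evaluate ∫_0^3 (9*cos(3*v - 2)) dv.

Let u = 3*v - 2, so du = 3 dv. When v = 0, u = -2; when v = 3, u = 7.
The integral becomes 3·∫ cos(u) du from -2 to 7, with antiderivative 3*sin(u).
Back in v: F(v) = 3*sin(3*v - 2).
Then F(3) - F(0) = (3*sin(7)) - (-3*sin(2)) = 3*sin(7) + 3*sin(2).

3*sin(7) + 3*sin(2)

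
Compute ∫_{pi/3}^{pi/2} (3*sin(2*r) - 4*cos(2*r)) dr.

An antiderivative is F(r) = -2*sin(2*r) - 3*cos(2*r)/2.
Then F(pi/2) - F(pi/3) = (3/2) - (3/4 - sqrt(3)) = 3/4 + sqrt(3).

3/4 + sqrt(3)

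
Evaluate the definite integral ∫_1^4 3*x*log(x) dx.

-45/4 + 48*log(2)

Integrate by parts once (u = ln x, dv = 3*x dx).
An antiderivative is F(x) = 3*x**2*(2*log(x) - 1)/4.
Then F(4) - F(1) = (-12 + 48*log(2)) - (-3/4) = -45/4 + 48*log(2).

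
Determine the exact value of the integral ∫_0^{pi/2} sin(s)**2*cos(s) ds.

1/3

Let u = sin(s), so du = cos(s) ds. When s = 0, u = 0; when s = pi/2, u = 1.
The integral becomes ∫ u**2 du from 0 to 1, with antiderivative u**3/3.
Back in s: F(s) = sin(s)**3/3.
Then F(pi/2) - F(0) = (1/3) - (0) = 1/3.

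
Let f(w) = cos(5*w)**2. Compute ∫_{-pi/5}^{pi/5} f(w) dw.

Use the identity cos^2(5*w) = (1 + cos(10*w))/2.
An antiderivative is F(w) = w/2 + sin(10*w)/20.
Then F(pi/5) - F(-pi/5) = (pi/10) - (-pi/10) = pi/5.

pi/5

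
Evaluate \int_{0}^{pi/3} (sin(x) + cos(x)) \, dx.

An antiderivative is F(x) = sin(x) - cos(x).
Then F(pi/3) - F(0) = (-1/2 + sqrt(3)/2) - (-1) = 1/2 + sqrt(3)/2.

1/2 + sqrt(3)/2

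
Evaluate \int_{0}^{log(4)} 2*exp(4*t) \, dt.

Let u = exp(t), so du = exp(t) dt. When t = 0, u = 1; when t = log(4), u = 4.
The integral becomes 2·∫ u**3 du from 1 to 4, with antiderivative u**4/2.
Back in t: F(t) = exp(4*t)/2.
Then F(log(4)) - F(0) = (128) - (1/2) = 255/2.

255/2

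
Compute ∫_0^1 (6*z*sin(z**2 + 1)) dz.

-3*cos(2) + 3*cos(1)

Let u = z**2 + 1, so du = 2*z dz. When z = 0, u = 1; when z = 1, u = 2.
The integral becomes 3·∫ sin(u) du from 1 to 2, with antiderivative -3*cos(u).
Back in z: F(z) = -3*cos(z**2 + 1).
Then F(1) - F(0) = (-3*cos(2)) - (-3*cos(1)) = -3*cos(2) + 3*cos(1).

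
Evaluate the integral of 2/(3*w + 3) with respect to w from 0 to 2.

2*log(3)/3

An antiderivative is F(w) = 2*log(3*w + 3)/3.
Then F(2) - F(0) = (4*log(3)/3) - (2*log(3)/3) = 2*log(3)/3.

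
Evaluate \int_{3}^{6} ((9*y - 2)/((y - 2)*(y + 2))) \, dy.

-5*log(5) + 23*log(2)

Factor the denominator: y**2 - 4 = (y + 2)(y - 2).
Partial fractions: (9*y - 2)/((y - 2)*(y + 2)) = 5/(y + 2) + 4/(y - 2).
An antiderivative is F(y) = 4*log(y - 2) + 5*log(y + 2).
Then F(6) - F(3) = (23*log(2)) - (5*log(5)) = -5*log(5) + 23*log(2).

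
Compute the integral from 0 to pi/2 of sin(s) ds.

An antiderivative is F(s) = -cos(s).
Then F(pi/2) - F(0) = (0) - (-1) = 1.

1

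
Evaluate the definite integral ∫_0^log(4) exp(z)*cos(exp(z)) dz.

-sin(1) + sin(4)

Let u = exp(z), so du = exp(z) dz. When z = 0, u = 1; when z = log(4), u = 4.
The integral becomes ∫ cos(u) du from 1 to 4, with antiderivative sin(u).
Back in z: F(z) = sin(exp(z)).
Then F(log(4)) - F(0) = (sin(4)) - (sin(1)) = -sin(1) + sin(4).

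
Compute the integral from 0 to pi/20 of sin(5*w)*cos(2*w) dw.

Use the identity sin(5*w)cos(2*w) = [sin(7*w) + sin(3*w)]/2.
An antiderivative is F(w) = -cos(3*w)/6 - cos(7*w)/14.
Then F(pi/20) - F(0) = (-5*sqrt(sqrt(5) + 5)/84 - sqrt(10)/84 + sqrt(2)/84) - (-5/21) = -5*sqrt(sqrt(5) + 5)/84 - sqrt(10)/84 + sqrt(2)/84 + 5/21.

-5*sqrt(sqrt(5) + 5)/84 - sqrt(10)/84 + sqrt(2)/84 + 5/21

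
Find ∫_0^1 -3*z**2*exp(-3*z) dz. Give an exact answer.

Integrate by parts twice (u = z^2, dv = -3*exp(-3*z) dz).
An antiderivative is F(z) = (9*z**2 + 6*z + 2)*exp(-3*z)/9.
Then F(1) - F(0) = (17*exp(-3)/9) - (2/9) = -2/9 + 17*exp(-3)/9.

-2/9 + 17*exp(-3)/9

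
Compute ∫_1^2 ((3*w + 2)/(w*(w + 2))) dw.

Factor the denominator: w**2 + 2*w = (w + 2)w.
Partial fractions: (3*w + 2)/(w*(w + 2)) = 2/(w + 2) + 1/w.
An antiderivative is F(w) = log(w) + 2*log(w + 2).
Then F(2) - F(1) = (log(32)) - (log(9)) = log(32/9).

log(32/9)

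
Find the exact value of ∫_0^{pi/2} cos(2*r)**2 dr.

Use the identity cos^2(2*r) = (1 + cos(4*r))/2.
An antiderivative is F(r) = r/2 + sin(4*r)/8.
Then F(pi/2) - F(0) = (pi/4) - (0) = pi/4.

pi/4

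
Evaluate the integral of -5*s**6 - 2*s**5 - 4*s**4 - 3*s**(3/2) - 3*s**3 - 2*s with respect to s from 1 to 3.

By the power rule, an antiderivative is F(s) = -5*s**7/7 - s**6/3 - 6*s**(5/2)/5 - 4*s**5/5 - 3*s**4/4 - s**2.
Then F(3) - F(1) = (-289701/140 - 54*sqrt(3)/5) - (-403/84) = -216772/105 - 54*sqrt(3)/5.

-216772/105 - 54*sqrt(3)/5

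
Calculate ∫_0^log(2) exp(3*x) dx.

Let u = exp(x), so du = exp(x) dx. When x = 0, u = 1; when x = log(2), u = 2.
The integral becomes ∫ u**2 du from 1 to 2, with antiderivative u**3/3.
Back in x: F(x) = exp(3*x)/3.
Then F(log(2)) - F(0) = (8/3) - (1/3) = 7/3.

7/3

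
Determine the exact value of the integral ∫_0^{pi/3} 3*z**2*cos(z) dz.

Integrate by parts twice (u = z^2, dv = 3*cos(z) dz).
An antiderivative is F(z) = 3*z**2*sin(z) + 6*z*cos(z) - 6*sin(z).
Then F(pi/3) - F(0) = (-3*sqrt(3) + sqrt(3)*pi**2/6 + pi) - (0) = -3*sqrt(3) + sqrt(3)*pi**2/6 + pi.

-3*sqrt(3) + sqrt(3)*pi**2/6 + pi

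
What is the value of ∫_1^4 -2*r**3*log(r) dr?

Integrate by parts once (u = ln r, dv = -2*r**3 dr).
An antiderivative is F(r) = -r**4*(4*log(r) - 1)/8.
Then F(4) - F(1) = (32 - 256*log(2)) - (1/8) = 255/8 - 256*log(2).

255/8 - 256*log(2)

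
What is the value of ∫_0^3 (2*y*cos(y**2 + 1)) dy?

-sin(1) + sin(10)

Let u = y**2 + 1, so du = 2*y dy. When y = 0, u = 1; when y = 3, u = 10.
The integral becomes ∫ cos(u) du from 1 to 10, with antiderivative sin(u).
Back in y: F(y) = sin(y**2 + 1).
Then F(3) - F(0) = (sin(10)) - (sin(1)) = -sin(1) + sin(10).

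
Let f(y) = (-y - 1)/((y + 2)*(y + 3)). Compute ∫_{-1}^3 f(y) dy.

Factor the denominator: y**2 + 5*y + 6 = (y + 3)(y + 2).
Partial fractions: (-y - 1)/((y + 2)*(y + 3)) = -2/(y + 3) + 1/(y + 2).
An antiderivative is F(y) = log(y + 2) - 2*log(y + 3).
Then F(3) - F(-1) = (log(5/36)) - (-log(4)) = log(5/9).

log(5/9)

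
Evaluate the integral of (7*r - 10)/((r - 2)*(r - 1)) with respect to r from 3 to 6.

5*log(2) + 3*log(5)

Factor the denominator: r**2 - 3*r + 2 = (r - 1)(r - 2).
Partial fractions: (7*r - 10)/((r - 2)*(r - 1)) = 3/(r - 1) + 4/(r - 2).
An antiderivative is F(r) = 4*log(r - 2) + 3*log(r - 1).
Then F(6) - F(3) = (3*log(5) + 8*log(2)) - (log(8)) = 5*log(2) + 3*log(5).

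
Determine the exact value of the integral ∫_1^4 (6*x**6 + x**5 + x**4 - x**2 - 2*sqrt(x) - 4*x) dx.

By the power rule, an antiderivative is F(x) = 6*x**7/7 + x**6/6 + x**5/5 - 4*x**(3/2)/3 - x**3/3 - 2*x**2.
Then F(4) - F(1) = (1561024/105) - (-171/70) = 3122561/210.

3122561/210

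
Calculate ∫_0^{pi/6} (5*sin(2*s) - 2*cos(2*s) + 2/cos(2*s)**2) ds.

sqrt(3)/2 + 5/4

An antiderivative is F(s) = -sin(2*s) - 5*cos(2*s)/2 + tan(2*s).
Then F(pi/6) - F(0) = (-5/4 + sqrt(3)/2) - (-5/2) = sqrt(3)/2 + 5/4.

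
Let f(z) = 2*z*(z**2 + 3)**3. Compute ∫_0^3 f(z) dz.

20655/4

Let u = z**2 + 3, so du = 2*z dz. When z = 0, u = 3; when z = 3, u = 12.
The integral becomes ∫ u**3 du from 3 to 12, with antiderivative u**4/4.
Back in z: F(z) = (z**2 + 3)**4/4.
Then F(3) - F(0) = (5184) - (81/4) = 20655/4.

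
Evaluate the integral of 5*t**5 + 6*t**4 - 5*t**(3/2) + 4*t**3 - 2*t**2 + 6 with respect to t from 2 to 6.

By the power rule, an antiderivative is F(t) = 5*t**6/6 - 2*t**(5/2) + 6*t**5/5 + t**4 - 2*t**3/3 + 6*t.
Then F(6) - F(2) = (246996/5 - 72*sqrt(6)) - (572/5 - 8*sqrt(2)) = -72*sqrt(6) + 8*sqrt(2) + 246424/5.

-72*sqrt(6) + 8*sqrt(2) + 246424/5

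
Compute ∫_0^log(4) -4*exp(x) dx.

An antiderivative is F(x) = -4*exp(x).
Then F(log(4)) - F(0) = (-16) - (-4) = -12.

-12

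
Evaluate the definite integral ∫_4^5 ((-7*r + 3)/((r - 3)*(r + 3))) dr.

Factor the denominator: r**2 - 9 = (r + 3)(r - 3).
Partial fractions: (-7*r + 3)/((r - 3)*(r + 3)) = -4/(r + 3) - 3/(r - 3).
An antiderivative is F(r) = -3*log(r - 3) - 4*log(r + 3).
Then F(5) - F(4) = (-15*log(2)) - (-4*log(7)) = -15*log(2) + 4*log(7).

-15*log(2) + 4*log(7)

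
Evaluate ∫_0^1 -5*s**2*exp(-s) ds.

Integrate by parts twice (u = s^2, dv = -5*exp(-s) ds).
An antiderivative is F(s) = (5*s**2 + 10*s + 10)*exp(-s).
Then F(1) - F(0) = (25*exp(-1)) - (10) = -10 + 25*exp(-1).

-10 + 25*exp(-1)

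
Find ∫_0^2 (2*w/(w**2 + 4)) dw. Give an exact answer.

Let u = w**2 + 4, so du = 2*w dw. When w = 0, u = 4; when w = 2, u = 8.
The integral becomes ∫ 1/u du from 4 to 8, with antiderivative log(u).
Back in w: F(w) = log(w**2 + 4).
Then F(2) - F(0) = (log(8)) - (log(4)) = log(2).

log(2)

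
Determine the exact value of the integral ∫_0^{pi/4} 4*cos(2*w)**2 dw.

Use the identity cos^2(2*w) = (1 + cos(4*w))/2.
An antiderivative is F(w) = 2*w + sin(4*w)/2.
Then F(pi/4) - F(0) = (pi/2) - (0) = pi/2.

pi/2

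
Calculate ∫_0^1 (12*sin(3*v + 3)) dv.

Let u = 3*v + 3, so du = 3 dv. When v = 0, u = 3; when v = 1, u = 6.
The integral becomes 4·∫ sin(u) du from 3 to 6, with antiderivative -4*cos(u).
Back in v: F(v) = -4*cos(3*v + 3).
Then F(1) - F(0) = (-4*cos(6)) - (-4*cos(3)) = 4*cos(3) - 4*cos(6).

4*cos(3) - 4*cos(6)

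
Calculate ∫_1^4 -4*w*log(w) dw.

Integrate by parts once (u = ln w, dv = -4*w dw).
An antiderivative is F(w) = -w**2*(2*log(w) - 1).
Then F(4) - F(1) = (16 - 64*log(2)) - (1) = 15 - 64*log(2).

15 - 64*log(2)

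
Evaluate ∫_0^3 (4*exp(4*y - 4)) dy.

-(1 - exp(12))*exp(-4)

Let u = 4*y - 4, so du = 4 dy. When y = 0, u = -4; when y = 3, u = 8.
The integral becomes ∫ exp(u) du from -4 to 8, with antiderivative exp(u).
Back in y: F(y) = exp(4*y - 4).
Then F(3) - F(0) = (exp(8)) - (exp(-4)) = -(1 - exp(12))*exp(-4).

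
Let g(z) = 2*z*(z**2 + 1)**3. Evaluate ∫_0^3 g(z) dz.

9999/4

Let u = z**2 + 1, so du = 2*z dz. When z = 0, u = 1; when z = 3, u = 10.
The integral becomes ∫ u**3 du from 1 to 10, with antiderivative u**4/4.
Back in z: F(z) = (z**2 + 1)**4/4.
Then F(3) - F(0) = (2500) - (1/4) = 9999/4.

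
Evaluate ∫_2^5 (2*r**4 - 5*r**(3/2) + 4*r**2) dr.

-50*sqrt(5) + 8*sqrt(2) + 6966/5

By the power rule, an antiderivative is F(r) = -2*r**(5/2) + 2*r**5/5 + 4*r**3/3.
Then F(5) - F(2) = (4250/3 - 50*sqrt(5)) - (352/15 - 8*sqrt(2)) = -50*sqrt(5) + 8*sqrt(2) + 6966/5.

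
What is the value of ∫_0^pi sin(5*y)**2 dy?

Use the identity sin^2(5*y) = (1 - cos(10*y))/2.
An antiderivative is F(y) = y/2 - sin(10*y)/20.
Then F(pi) - F(0) = (pi/2) - (0) = pi/2.

pi/2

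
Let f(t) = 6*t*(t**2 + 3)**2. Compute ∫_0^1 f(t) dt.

37

Let u = t**2 + 3, so du = 2*t dt. When t = 0, u = 3; when t = 1, u = 4.
The integral becomes 3·∫ u**2 du from 3 to 4, with antiderivative u**3.
Back in t: F(t) = (t**2 + 3)**3.
Then F(1) - F(0) = (64) - (27) = 37.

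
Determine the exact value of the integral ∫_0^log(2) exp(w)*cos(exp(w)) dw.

Let u = exp(w), so du = exp(w) dw. When w = 0, u = 1; when w = log(2), u = 2.
The integral becomes ∫ cos(u) du from 1 to 2, with antiderivative sin(u).
Back in w: F(w) = sin(exp(w)).
Then F(log(2)) - F(0) = (sin(2)) - (sin(1)) = -sin(1) + sin(2).

-sin(1) + sin(2)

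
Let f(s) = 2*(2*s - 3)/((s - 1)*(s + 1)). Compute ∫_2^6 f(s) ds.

Factor the denominator: s**2 - 1 = (s + 1)(s - 1).
Partial fractions: 2*(2*s - 3)/((s - 1)*(s + 1)) = 5/(s + 1) - 1/(s - 1).
An antiderivative is F(s) = -log(s - 1) + 5*log(s + 1).
Then F(6) - F(2) = (-log(5) + 5*log(7)) - (5*log(3)) = -5*log(3) - log(5) + 5*log(7).

-5*log(3) - log(5) + 5*log(7)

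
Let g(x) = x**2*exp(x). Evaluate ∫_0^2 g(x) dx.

-2 + 2*exp(2)

Integrate by parts twice (u = x^2, dv = exp(x) dx).
An antiderivative is F(x) = (x**2 - 2*x + 2)*exp(x).
Then F(2) - F(0) = (2*exp(2)) - (2) = -2 + 2*exp(2).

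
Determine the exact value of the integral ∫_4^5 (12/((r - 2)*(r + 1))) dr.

Factor the denominator: r**2 - r - 2 = (r + 1)(r - 2).
Partial fractions: 12/((r - 2)*(r + 1)) = -4/(r + 1) + 4/(r - 2).
An antiderivative is F(r) = 4*log(r - 2) - 4*log(r + 1).
Then F(5) - F(4) = (-log(16)) - (-4*log(5) + 4*log(2)) = -8*log(2) + 4*log(5).

-8*log(2) + 4*log(5)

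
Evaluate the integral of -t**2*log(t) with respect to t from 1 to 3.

Integrate by parts once (u = ln t, dv = -t**2 dt).
An antiderivative is F(t) = -t**3*(3*log(t) - 1)/9.
Then F(3) - F(1) = (3 - 9*log(3)) - (1/9) = 26/9 - 9*log(3).

26/9 - 9*log(3)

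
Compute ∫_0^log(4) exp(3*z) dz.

21

Let u = exp(z), so du = exp(z) dz. When z = 0, u = 1; when z = log(4), u = 4.
The integral becomes ∫ u**2 du from 1 to 4, with antiderivative u**3/3.
Back in z: F(z) = exp(3*z)/3.
Then F(log(4)) - F(0) = (64/3) - (1/3) = 21.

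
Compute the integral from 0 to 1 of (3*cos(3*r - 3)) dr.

Let u = 3*r - 3, so du = 3 dr. When r = 0, u = -3; when r = 1, u = 0.
The integral becomes ∫ cos(u) du from -3 to 0, with antiderivative sin(u).
Back in r: F(r) = sin(3*r - 3).
Then F(1) - F(0) = (0) - (-sin(3)) = sin(3).

sin(3)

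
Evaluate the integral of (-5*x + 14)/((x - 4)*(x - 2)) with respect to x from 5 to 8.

Factor the denominator: x**2 - 6*x + 8 = (x - 2)(x - 4).
Partial fractions: (-5*x + 14)/((x - 4)*(x - 2)) = -2/(x - 2) - 3/(x - 4).
An antiderivative is F(x) = -3*log(x - 4) - 2*log(x - 2).
Then F(8) - F(5) = (-8*log(2) - 2*log(3)) - (-log(9)) = -8*log(2).

-8*log(2)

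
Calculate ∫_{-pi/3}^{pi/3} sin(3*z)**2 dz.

pi/3

Use the identity sin^2(3*z) = (1 - cos(6*z))/2.
An antiderivative is F(z) = z/2 - sin(6*z)/12.
Then F(pi/3) - F(-pi/3) = (pi/6) - (-pi/6) = pi/3.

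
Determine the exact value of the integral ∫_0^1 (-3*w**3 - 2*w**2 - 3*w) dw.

-35/12

By the power rule, an antiderivative is F(w) = -3*w**4/4 - 2*w**3/3 - 3*w**2/2.
Then F(1) - F(0) = (-35/12) - (0) = -35/12.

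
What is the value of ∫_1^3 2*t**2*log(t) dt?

Integrate by parts once (u = ln t, dv = 2*t**2 dt).
An antiderivative is F(t) = 2*t**3*(3*log(t) - 1)/9.
Then F(3) - F(1) = (-6 + 18*log(3)) - (-2/9) = -52/9 + 18*log(3).

-52/9 + 18*log(3)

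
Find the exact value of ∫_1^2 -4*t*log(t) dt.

Integrate by parts once (u = ln t, dv = -4*t dt).
An antiderivative is F(t) = -t**2*(2*log(t) - 1).
Then F(2) - F(1) = (4 - 8*log(2)) - (1) = 3 - 8*log(2).

3 - 8*log(2)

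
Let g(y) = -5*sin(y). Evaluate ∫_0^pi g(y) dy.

An antiderivative is F(y) = 5*cos(y).
Then F(pi) - F(0) = (-5) - (5) = -10.

-10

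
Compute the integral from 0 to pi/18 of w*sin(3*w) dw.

-sqrt(3)*pi/108 + 1/18

Integrate by parts once (u = w, dv = sin(3*w) dw).
An antiderivative is F(w) = -w*cos(3*w)/3 + sin(3*w)/9.
Then F(pi/18) - F(0) = (-sqrt(3)*pi/108 + 1/18) - (0) = -sqrt(3)*pi/108 + 1/18.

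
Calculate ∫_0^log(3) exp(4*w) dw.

Let u = exp(w), so du = exp(w) dw. When w = 0, u = 1; when w = log(3), u = 3.
The integral becomes ∫ u**3 du from 1 to 3, with antiderivative u**4/4.
Back in w: F(w) = exp(4*w)/4.
Then F(log(3)) - F(0) = (81/4) - (1/4) = 20.

20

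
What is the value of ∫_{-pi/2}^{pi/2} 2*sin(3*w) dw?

0

An antiderivative is F(w) = -2*cos(3*w)/3.
Then F(pi/2) - F(-pi/2) = (0) - (0) = 0.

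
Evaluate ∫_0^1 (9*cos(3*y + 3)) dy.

3*sin(6) - 3*sin(3)

Let u = 3*y + 3, so du = 3 dy. When y = 0, u = 3; when y = 1, u = 6.
The integral becomes 3·∫ cos(u) du from 3 to 6, with antiderivative 3*sin(u).
Back in y: F(y) = 3*sin(3*y + 3).
Then F(1) - F(0) = (3*sin(6)) - (3*sin(3)) = 3*sin(6) - 3*sin(3).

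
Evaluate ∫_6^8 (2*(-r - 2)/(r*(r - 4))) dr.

-log(6)

Factor the denominator: r**2 - 4*r = r(r - 4).
Partial fractions: 2*(-r - 2)/(r*(r - 4)) = 1/r - 3/(r - 4).
An antiderivative is F(r) = log(r) - 3*log(r - 4).
Then F(8) - F(6) = (-log(8)) - (log(3/4)) = -log(6).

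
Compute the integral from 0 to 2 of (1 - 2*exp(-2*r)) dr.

exp(-4) + 1

An antiderivative is F(r) = r + exp(-2*r).
Then F(2) - F(0) = (exp(-4) + 2) - (1) = exp(-4) + 1.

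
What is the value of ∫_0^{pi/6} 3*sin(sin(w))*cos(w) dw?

Let u = sin(w), so du = cos(w) dw. When w = 0, u = 0; when w = pi/6, u = 1/2.
The integral becomes 3·∫ sin(u) du from 0 to 1/2, with antiderivative -3*cos(u).
Back in w: F(w) = -3*cos(sin(w)).
Then F(pi/6) - F(0) = (-3*cos(1/2)) - (-3) = 3 - 3*cos(1/2).

3 - 3*cos(1/2)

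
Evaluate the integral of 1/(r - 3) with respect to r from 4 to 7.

log(4)

An antiderivative is F(r) = log(r - 3).
Then F(7) - F(4) = (log(4)) - (0) = log(4).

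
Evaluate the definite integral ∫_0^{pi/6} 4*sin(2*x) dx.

1

An antiderivative is F(x) = -2*cos(2*x).
Then F(pi/6) - F(0) = (-1) - (-2) = 1.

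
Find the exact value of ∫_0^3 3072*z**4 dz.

Let u = 4*z, so du = 4 dz. When z = 0, u = 0; when z = 3, u = 12.
The integral becomes 3·∫ u**4 du from 0 to 12, with antiderivative 3*u**5/5.
Back in z: F(z) = 3072*z**5/5.
Then F(3) - F(0) = (746496/5) - (0) = 746496/5.

746496/5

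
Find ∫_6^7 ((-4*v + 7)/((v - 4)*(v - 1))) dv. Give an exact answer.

Factor the denominator: v**2 - 5*v + 4 = (v - 1)(v - 4).
Partial fractions: (-4*v + 7)/((v - 4)*(v - 1)) = -1/(v - 1) - 3/(v - 4).
An antiderivative is F(v) = -3*log(v - 4) - log(v - 1).
Then F(7) - F(6) = (-4*log(3) - log(2)) - (-log(40)) = log(20/81).

log(20/81)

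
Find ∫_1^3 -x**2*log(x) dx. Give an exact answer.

Integrate by parts once (u = ln x, dv = -x**2 dx).
An antiderivative is F(x) = -x**3*(3*log(x) - 1)/9.
Then F(3) - F(1) = (3 - 9*log(3)) - (1/9) = 26/9 - 9*log(3).

26/9 - 9*log(3)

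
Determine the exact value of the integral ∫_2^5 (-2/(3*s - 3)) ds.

An antiderivative is F(s) = -2*log(3*s - 3)/3.
Then F(5) - F(2) = (-2*log(12)/3) - (-2*log(3)/3) = -4*log(2)/3.

-4*log(2)/3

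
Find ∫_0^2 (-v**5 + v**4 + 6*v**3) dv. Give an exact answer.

296/15

By the power rule, an antiderivative is F(v) = -v**6/6 + v**5/5 + 3*v**4/2.
Then F(2) - F(0) = (296/15) - (0) = 296/15.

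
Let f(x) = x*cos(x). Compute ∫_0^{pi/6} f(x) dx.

Integrate by parts once (u = x, dv = cos(x) dx).
An antiderivative is F(x) = x*sin(x) + cos(x).
Then F(pi/6) - F(0) = (pi/12 + sqrt(3)/2) - (1) = -1 + pi/12 + sqrt(3)/2.

-1 + pi/12 + sqrt(3)/2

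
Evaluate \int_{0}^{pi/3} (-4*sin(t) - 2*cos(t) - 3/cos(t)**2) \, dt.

-4*sqrt(3) - 2

An antiderivative is F(t) = -2*sin(t) + 4*cos(t) - 3*tan(t).
Then F(pi/3) - F(0) = (2 - 4*sqrt(3)) - (4) = -4*sqrt(3) - 2.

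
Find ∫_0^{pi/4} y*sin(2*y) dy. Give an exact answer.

Integrate by parts once (u = y, dv = sin(2*y) dy).
An antiderivative is F(y) = -y*cos(2*y)/2 + sin(2*y)/4.
Then F(pi/4) - F(0) = (1/4) - (0) = 1/4.

1/4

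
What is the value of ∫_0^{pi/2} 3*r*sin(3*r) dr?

Integrate by parts once (u = r, dv = 3*sin(3*r) dr).
An antiderivative is F(r) = -r*cos(3*r) + sin(3*r)/3.
Then F(pi/2) - F(0) = (-1/3) - (0) = -1/3.

-1/3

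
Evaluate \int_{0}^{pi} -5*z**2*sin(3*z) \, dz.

Integrate by parts twice (u = z^2, dv = -5*sin(3*z) dz).
An antiderivative is F(z) = 5*z**2*cos(3*z)/3 - 10*z*sin(3*z)/9 - 10*cos(3*z)/27.
Then F(pi) - F(0) = (10/27 - 5*pi**2/3) - (-10/27) = 20/27 - 5*pi**2/3.

20/27 - 5*pi**2/3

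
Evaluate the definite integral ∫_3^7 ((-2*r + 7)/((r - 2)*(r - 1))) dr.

Factor the denominator: r**2 - 3*r + 2 = (r - 1)(r - 2).
Partial fractions: (-2*r + 7)/((r - 2)*(r - 1)) = -5/(r - 1) + 3/(r - 2).
An antiderivative is F(r) = 3*log(r - 2) - 5*log(r - 1).
Then F(7) - F(3) = (-5*log(3) - 5*log(2) + 3*log(5)) - (-log(32)) = -5*log(3) + 3*log(5).

-5*log(3) + 3*log(5)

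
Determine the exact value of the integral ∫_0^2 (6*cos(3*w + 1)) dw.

-2*sin(1) + 2*sin(7)

Let u = 3*w + 1, so du = 3 dw. When w = 0, u = 1; when w = 2, u = 7.
The integral becomes 2·∫ cos(u) du from 1 to 7, with antiderivative 2*sin(u).
Back in w: F(w) = 2*sin(3*w + 1).
Then F(2) - F(0) = (2*sin(7)) - (2*sin(1)) = -2*sin(1) + 2*sin(7).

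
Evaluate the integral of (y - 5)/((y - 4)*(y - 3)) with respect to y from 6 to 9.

log(8/5)

Factor the denominator: y**2 - 7*y + 12 = (y - 3)(y - 4).
Partial fractions: (y - 5)/((y - 4)*(y - 3)) = 2/(y - 3) - 1/(y - 4).
An antiderivative is F(y) = -log(y - 4) + 2*log(y - 3).
Then F(9) - F(6) = (log(36/5)) - (log(9/2)) = log(8/5).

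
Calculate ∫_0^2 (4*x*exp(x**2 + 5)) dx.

-2*(1 - exp(4))*exp(5)

Let u = x**2 + 5, so du = 2*x dx. When x = 0, u = 5; when x = 2, u = 9.
The integral becomes 2·∫ exp(u) du from 5 to 9, with antiderivative 2*exp(u).
Back in x: F(x) = 2*exp(x**2 + 5).
Then F(2) - F(0) = (2*exp(9)) - (2*exp(5)) = -2*(1 - exp(4))*exp(5).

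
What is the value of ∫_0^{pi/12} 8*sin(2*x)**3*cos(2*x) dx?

1/16

Let u = sin(2*x), so du = 2*cos(2*x) dx. When x = 0, u = 0; when x = pi/12, u = 1/2.
The integral becomes 4·∫ u**3 du from 0 to 1/2, with antiderivative u**4.
Back in x: F(x) = sin(2*x)**4.
Then F(pi/12) - F(0) = (1/16) - (0) = 1/16.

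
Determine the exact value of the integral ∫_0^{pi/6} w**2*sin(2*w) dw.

-1/8 - pi**2/144 + sqrt(3)*pi/24

Integrate by parts twice (u = w^2, dv = sin(2*w) dw).
An antiderivative is F(w) = -w**2*cos(2*w)/2 + w*sin(2*w)/2 + cos(2*w)/4.
Then F(pi/6) - F(0) = (-pi**2/144 + 1/8 + sqrt(3)*pi/24) - (1/4) = -1/8 - pi**2/144 + sqrt(3)*pi/24.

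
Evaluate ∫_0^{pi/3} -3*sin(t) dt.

-3/2

An antiderivative is F(t) = 3*cos(t).
Then F(pi/3) - F(0) = (3/2) - (3) = -3/2.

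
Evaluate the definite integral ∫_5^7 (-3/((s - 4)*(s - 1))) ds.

-log(2)

Factor the denominator: s**2 - 5*s + 4 = (s - 1)(s - 4).
Partial fractions: -3/((s - 4)*(s - 1)) = 1/(s - 1) - 1/(s - 4).
An antiderivative is F(s) = -log(s - 4) + log(s - 1).
Then F(7) - F(5) = (log(2)) - (log(4)) = -log(2).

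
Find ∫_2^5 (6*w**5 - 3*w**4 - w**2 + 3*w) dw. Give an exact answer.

136977/10

By the power rule, an antiderivative is F(w) = w**6 - 3*w**5/5 - w**3/3 + 3*w**2/2.
Then F(5) - F(2) = (82475/6) - (722/15) = 136977/10.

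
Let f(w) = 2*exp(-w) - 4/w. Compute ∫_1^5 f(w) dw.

An antiderivative is F(w) = -4*log(w) - 2*exp(-w).
Then F(5) - F(1) = (-4*log(5) - 2*exp(-5)) - (-2*exp(-1)) = -4*log(5) - 2*exp(-5) + 2*exp(-1).

-4*log(5) - 2*exp(-5) + 2*exp(-1)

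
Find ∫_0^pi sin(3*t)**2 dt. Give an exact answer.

pi/2

Use the identity sin^2(3*t) = (1 - cos(6*t))/2.
An antiderivative is F(t) = t/2 - sin(6*t)/12.
Then F(pi) - F(0) = (pi/2) - (0) = pi/2.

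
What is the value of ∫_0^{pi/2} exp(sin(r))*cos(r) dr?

Let u = sin(r), so du = cos(r) dr. When r = 0, u = 0; when r = pi/2, u = 1.
The integral becomes ∫ exp(u) du from 0 to 1, with antiderivative exp(u).
Back in r: F(r) = exp(sin(r)).
Then F(pi/2) - F(0) = (E) - (1) = -1 + E.

-1 + E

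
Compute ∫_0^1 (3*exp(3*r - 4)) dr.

Let u = 3*r - 4, so du = 3 dr. When r = 0, u = -4; when r = 1, u = -1.
The integral becomes ∫ exp(u) du from -4 to -1, with antiderivative exp(u).
Back in r: F(r) = exp(3*r - 4).
Then F(1) - F(0) = (exp(-1)) - (exp(-4)) = -(1 - exp(3))*exp(-4).

-(1 - exp(3))*exp(-4)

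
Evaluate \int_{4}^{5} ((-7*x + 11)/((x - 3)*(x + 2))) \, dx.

Factor the denominator: x**2 - x - 6 = (x + 2)(x - 3).
Partial fractions: (-7*x + 11)/((x - 3)*(x + 2)) = -5/(x + 2) - 2/(x - 3).
An antiderivative is F(x) = -2*log(x - 3) - 5*log(x + 2).
Then F(5) - F(4) = (-5*log(7) - 2*log(2)) - (-5*log(3) - 5*log(2)) = -5*log(7) + 3*log(2) + 5*log(3).

-5*log(7) + 3*log(2) + 5*log(3)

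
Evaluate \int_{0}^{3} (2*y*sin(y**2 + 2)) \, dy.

cos(2) - cos(11)

Let u = y**2 + 2, so du = 2*y dy. When y = 0, u = 2; when y = 3, u = 11.
The integral becomes ∫ sin(u) du from 2 to 11, with antiderivative -cos(u).
Back in y: F(y) = -cos(y**2 + 2).
Then F(3) - F(0) = (-cos(11)) - (-cos(2)) = cos(2) - cos(11).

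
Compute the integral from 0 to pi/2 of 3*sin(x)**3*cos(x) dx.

3/4

Let u = sin(x), so du = cos(x) dx. When x = 0, u = 0; when x = pi/2, u = 1.
The integral becomes 3·∫ u**3 du from 0 to 1, with antiderivative 3*u**4/4.
Back in x: F(x) = 3*sin(x)**4/4.
Then F(pi/2) - F(0) = (3/4) - (0) = 3/4.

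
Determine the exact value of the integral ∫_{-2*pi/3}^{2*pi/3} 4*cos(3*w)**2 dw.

Use the identity cos^2(3*w) = (1 + cos(6*w))/2.
An antiderivative is F(w) = 2*w + sin(6*w)/3.
Then F(2*pi/3) - F(-2*pi/3) = (4*pi/3) - (-4*pi/3) = 8*pi/3.

8*pi/3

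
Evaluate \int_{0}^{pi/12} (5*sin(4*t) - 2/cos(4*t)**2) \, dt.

An antiderivative is F(t) = -5*cos(4*t)/4 - tan(4*t)/2.
Then F(pi/12) - F(0) = (-sqrt(3)/2 - 5/8) - (-5/4) = 5/8 - sqrt(3)/2.

5/8 - sqrt(3)/2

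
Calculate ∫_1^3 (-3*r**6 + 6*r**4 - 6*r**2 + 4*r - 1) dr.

By the power rule, an antiderivative is F(r) = -3*r**7/7 + 6*r**5/5 - 2*r**3 + 2*r**2 - r.
Then F(3) - F(1) = (-23964/35) - (-8/35) = -23956/35.

-23956/35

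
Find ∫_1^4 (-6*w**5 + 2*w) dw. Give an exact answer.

By the power rule, an antiderivative is F(w) = -w**6 + w**2.
Then F(4) - F(1) = (-4080) - (0) = -4080.

-4080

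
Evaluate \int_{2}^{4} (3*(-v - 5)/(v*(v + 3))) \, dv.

-5*log(2) - 2*log(5) + 2*log(7)

Factor the denominator: v**2 + 3*v = (v + 3)v.
Partial fractions: 3*(-v - 5)/(v*(v + 3)) = 2/(v + 3) - 5/v.
An antiderivative is F(v) = -5*log(v) + 2*log(v + 3).
Then F(4) - F(2) = (-10*log(2) + 2*log(7)) - (log(25/32)) = -5*log(2) - 2*log(5) + 2*log(7).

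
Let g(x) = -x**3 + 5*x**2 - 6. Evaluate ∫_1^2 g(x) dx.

By the power rule, an antiderivative is F(x) = -x**4/4 + 5*x**3/3 - 6*x.
Then F(2) - F(1) = (-8/3) - (-55/12) = 23/12.

23/12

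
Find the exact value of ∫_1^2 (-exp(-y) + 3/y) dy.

-exp(-1) + exp(-2) + 3*log(2)

An antiderivative is F(y) = 3*log(y) + exp(-y).
Then F(2) - F(1) = (exp(-2) + 3*log(2)) - (exp(-1)) = -exp(-1) + exp(-2) + 3*log(2).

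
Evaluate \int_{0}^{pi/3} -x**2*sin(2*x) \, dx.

Integrate by parts twice (u = x^2, dv = -sin(2*x) dx).
An antiderivative is F(x) = x**2*cos(2*x)/2 - x*sin(2*x)/2 - cos(2*x)/4.
Then F(pi/3) - F(0) = (-sqrt(3)*pi/12 - pi**2/36 + 1/8) - (-1/4) = -sqrt(3)*pi/12 - pi**2/36 + 3/8.

-sqrt(3)*pi/12 - pi**2/36 + 3/8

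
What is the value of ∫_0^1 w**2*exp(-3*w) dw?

Integrate by parts twice (u = w^2, dv = exp(-3*w) dw).
An antiderivative is F(w) = (-9*w**2 - 6*w - 2)*exp(-3*w)/27.
Then F(1) - F(0) = (-17*exp(-3)/27) - (-2/27) = 2/27 - 17*exp(-3)/27.

2/27 - 17*exp(-3)/27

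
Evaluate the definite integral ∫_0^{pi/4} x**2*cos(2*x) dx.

Integrate by parts twice (u = x^2, dv = cos(2*x) dx).
An antiderivative is F(x) = x**2*sin(2*x)/2 + x*cos(2*x)/2 - sin(2*x)/4.
Then F(pi/4) - F(0) = (-1/4 + pi**2/32) - (0) = -1/4 + pi**2/32.

-1/4 + pi**2/32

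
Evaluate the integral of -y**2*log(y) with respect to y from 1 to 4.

7 - 128*log(2)/3

Integrate by parts once (u = ln y, dv = -y**2 dy).
An antiderivative is F(y) = -y**3*(3*log(y) - 1)/9.
Then F(4) - F(1) = (64/9 - 128*log(2)/3) - (1/9) = 7 - 128*log(2)/3.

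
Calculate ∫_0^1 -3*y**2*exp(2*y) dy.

Integrate by parts twice (u = y^2, dv = -3*exp(2*y) dy).
An antiderivative is F(y) = (-6*y**2 + 6*y - 3)*exp(2*y)/4.
Then F(1) - F(0) = (-3*exp(2)/4) - (-3/4) = 3/4 - 3*exp(2)/4.

3/4 - 3*exp(2)/4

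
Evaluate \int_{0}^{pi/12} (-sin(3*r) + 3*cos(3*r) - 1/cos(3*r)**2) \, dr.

-2/3 + 2*sqrt(2)/3

An antiderivative is F(r) = sin(3*r) + cos(3*r)/3 - tan(3*r)/3.
Then F(pi/12) - F(0) = (-1/3 + 2*sqrt(2)/3) - (1/3) = -2/3 + 2*sqrt(2)/3.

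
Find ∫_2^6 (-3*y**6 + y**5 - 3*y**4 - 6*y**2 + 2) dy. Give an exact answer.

By the power rule, an antiderivative is F(y) = -3*y**7/7 + y**6/6 - 3*y**5/5 - 2*y**3 + 2*y.
Then F(6) - F(2) = (-4104876/35) - (-7916/105) = -12306712/105.

-12306712/105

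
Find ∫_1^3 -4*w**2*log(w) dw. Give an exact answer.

104/9 - 36*log(3)

Integrate by parts once (u = ln w, dv = -4*w**2 dw).
An antiderivative is F(w) = -4*w**3*(3*log(w) - 1)/9.
Then F(3) - F(1) = (12 - 36*log(3)) - (4/9) = 104/9 - 36*log(3).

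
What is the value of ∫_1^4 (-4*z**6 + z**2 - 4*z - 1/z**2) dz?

-262401/28

By the power rule, an antiderivative is F(z) = -4*z**7/7 + z**3/3 - 2*z**2 + 1/z.
Then F(4) - F(1) = (-787307/84) - (-26/21) = -262401/28.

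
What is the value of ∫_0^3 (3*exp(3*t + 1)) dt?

Let u = 3*t + 1, so du = 3 dt. When t = 0, u = 1; when t = 3, u = 10.
The integral becomes ∫ exp(u) du from 1 to 10, with antiderivative exp(u).
Back in t: F(t) = exp(3*t + 1).
Then F(3) - F(0) = (exp(10)) - (exp(1)) = -exp(1) + exp(10).

-exp(1) + exp(10)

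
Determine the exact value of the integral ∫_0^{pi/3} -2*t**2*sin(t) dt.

Integrate by parts twice (u = t^2, dv = -2*sin(t) dt).
An antiderivative is F(t) = 2*t**2*cos(t) - 4*t*sin(t) - 4*cos(t).
Then F(pi/3) - F(0) = (-2*sqrt(3)*pi/3 - 2 + pi**2/9) - (-4) = -2*sqrt(3)*pi/3 + pi**2/9 + 2.

-2*sqrt(3)*pi/3 + pi**2/9 + 2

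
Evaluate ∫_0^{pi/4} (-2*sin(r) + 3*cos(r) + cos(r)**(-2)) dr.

-1 + 5*sqrt(2)/2

An antiderivative is F(r) = 3*sin(r) + 2*cos(r) + tan(r).
Then F(pi/4) - F(0) = (1 + 5*sqrt(2)/2) - (2) = -1 + 5*sqrt(2)/2.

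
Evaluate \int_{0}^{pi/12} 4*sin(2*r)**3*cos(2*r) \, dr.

1/32

Let u = sin(2*r), so du = 2*cos(2*r) dr. When r = 0, u = 0; when r = pi/12, u = 1/2.
The integral becomes 2·∫ u**3 du from 0 to 1/2, with antiderivative u**4/2.
Back in r: F(r) = sin(2*r)**4/2.
Then F(pi/12) - F(0) = (1/32) - (0) = 1/32.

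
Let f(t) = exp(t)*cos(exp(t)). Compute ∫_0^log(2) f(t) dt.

-sin(1) + sin(2)

Let u = exp(t), so du = exp(t) dt. When t = 0, u = 1; when t = log(2), u = 2.
The integral becomes ∫ cos(u) du from 1 to 2, with antiderivative sin(u).
Back in t: F(t) = sin(exp(t)).
Then F(log(2)) - F(0) = (sin(2)) - (sin(1)) = -sin(1) + sin(2).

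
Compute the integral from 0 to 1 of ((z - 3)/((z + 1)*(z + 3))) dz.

log(16/27)

Factor the denominator: z**2 + 4*z + 3 = (z + 3)(z + 1).
Partial fractions: (z - 3)/((z + 1)*(z + 3)) = 3/(z + 3) - 2/(z + 1).
An antiderivative is F(z) = -2*log(z + 1) + 3*log(z + 3).
Then F(1) - F(0) = (log(16)) - (log(27)) = log(16/27).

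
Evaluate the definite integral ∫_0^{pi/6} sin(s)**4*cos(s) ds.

Let u = sin(s), so du = cos(s) ds. When s = 0, u = 0; when s = pi/6, u = 1/2.
The integral becomes ∫ u**4 du from 0 to 1/2, with antiderivative u**5/5.
Back in s: F(s) = sin(s)**5/5.
Then F(pi/6) - F(0) = (1/160) - (0) = 1/160.

1/160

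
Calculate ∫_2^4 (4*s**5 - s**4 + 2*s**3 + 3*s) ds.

By the power rule, an antiderivative is F(s) = 2*s**6/3 - s**5/5 + s**4/2 + 3*s**2/2.
Then F(4) - F(2) = (40168/15) - (754/15) = 13138/5.

13138/5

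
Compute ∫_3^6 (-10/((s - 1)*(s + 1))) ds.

-5*log(5) - 5*log(2) + 5*log(7)

Factor the denominator: s**2 - 1 = (s + 1)(s - 1).
Partial fractions: -10/((s - 1)*(s + 1)) = 5/(s + 1) - 5/(s - 1).
An antiderivative is F(s) = -5*log(s - 1) + 5*log(s + 1).
Then F(6) - F(3) = (-5*log(5) + 5*log(7)) - (log(32)) = -5*log(5) - 5*log(2) + 5*log(7).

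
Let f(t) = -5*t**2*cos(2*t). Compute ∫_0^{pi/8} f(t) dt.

5*sqrt(2)*(-8*pi - pi**2 + 32)/256

Integrate by parts twice (u = t^2, dv = -5*cos(2*t) dt).
An antiderivative is F(t) = -5*t**2*sin(2*t)/2 - 5*t*cos(2*t)/2 + 5*sin(2*t)/4.
Then F(pi/8) - F(0) = (5*sqrt(2)*(-8*pi - pi**2 + 32)/256) - (0) = 5*sqrt(2)*(-8*pi - pi**2 + 32)/256.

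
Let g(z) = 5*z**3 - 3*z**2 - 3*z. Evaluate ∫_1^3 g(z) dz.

62

By the power rule, an antiderivative is F(z) = 5*z**4/4 - z**3 - 3*z**2/2.
Then F(3) - F(1) = (243/4) - (-5/4) = 62.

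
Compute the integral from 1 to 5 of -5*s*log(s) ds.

Integrate by parts once (u = ln s, dv = -5*s ds).
An antiderivative is F(s) = -5*s**2*(2*log(s) - 1)/4.
Then F(5) - F(1) = (125/4 - 125*log(5)/2) - (5/4) = 30 - 125*log(5)/2.

30 - 125*log(5)/2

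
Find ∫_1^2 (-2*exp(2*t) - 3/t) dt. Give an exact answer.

An antiderivative is F(t) = -exp(2*t) - 3*log(t).
Then F(2) - F(1) = (-exp(4) - log(8)) - (-exp(2)) = -exp(4) - log(8) + exp(2).

-exp(4) - log(8) + exp(2)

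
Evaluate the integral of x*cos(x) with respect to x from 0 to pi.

-2

Integrate by parts once (u = x, dv = cos(x) dx).
An antiderivative is F(x) = x*sin(x) + cos(x).
Then F(pi) - F(0) = (-1) - (1) = -2.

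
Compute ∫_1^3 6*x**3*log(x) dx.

-30 + 243*log(3)/2

Integrate by parts once (u = ln x, dv = 6*x**3 dx).
An antiderivative is F(x) = 3*x**4*(4*log(x) - 1)/8.
Then F(3) - F(1) = (-243/8 + 243*log(3)/2) - (-3/8) = -30 + 243*log(3)/2.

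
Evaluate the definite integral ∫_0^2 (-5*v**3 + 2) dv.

By the power rule, an antiderivative is F(v) = -5*v**4/4 + 2*v.
Then F(2) - F(0) = (-16) - (0) = -16.

-16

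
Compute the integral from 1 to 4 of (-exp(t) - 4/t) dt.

An antiderivative is F(t) = -exp(t) - 4*log(t).
Then F(4) - F(1) = (-exp(4) - 8*log(2)) - (-exp(1)) = -exp(4) - 8*log(2) + exp(1).

-exp(4) - 8*log(2) + exp(1)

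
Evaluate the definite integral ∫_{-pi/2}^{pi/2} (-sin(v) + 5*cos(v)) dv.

An antiderivative is F(v) = 5*sin(v) + cos(v).
Then F(pi/2) - F(-pi/2) = (5) - (-5) = 10.

10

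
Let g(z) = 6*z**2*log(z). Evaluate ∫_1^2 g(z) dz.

-14/3 + 16*log(2)

Integrate by parts once (u = ln z, dv = 6*z**2 dz).
An antiderivative is F(z) = 2*z**3*(3*log(z) - 1)/3.
Then F(2) - F(1) = (-16/3 + 16*log(2)) - (-2/3) = -14/3 + 16*log(2).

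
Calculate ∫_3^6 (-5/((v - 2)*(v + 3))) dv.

log(3/8)

Factor the denominator: v**2 + v - 6 = (v + 3)(v - 2).
Partial fractions: -5/((v - 2)*(v + 3)) = 1/(v + 3) - 1/(v - 2).
An antiderivative is F(v) = -log(v - 2) + log(v + 3).
Then F(6) - F(3) = (log(9/4)) - (log(6)) = log(3/8).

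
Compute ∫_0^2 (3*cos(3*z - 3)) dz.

Let u = 3*z - 3, so du = 3 dz. When z = 0, u = -3; when z = 2, u = 3.
The integral becomes ∫ cos(u) du from -3 to 3, with antiderivative sin(u).
Back in z: F(z) = sin(3*z - 3).
Then F(2) - F(0) = (sin(3)) - (-sin(3)) = 2*sin(3).

2*sin(3)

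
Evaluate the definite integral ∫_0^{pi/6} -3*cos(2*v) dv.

An antiderivative is F(v) = -3*sin(2*v)/2.
Then F(pi/6) - F(0) = (-3*sqrt(3)/4) - (0) = -3*sqrt(3)/4.

-3*sqrt(3)/4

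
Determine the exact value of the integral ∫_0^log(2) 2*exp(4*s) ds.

15/2

Let u = exp(s), so du = exp(s) ds. When s = 0, u = 1; when s = log(2), u = 2.
The integral becomes 2·∫ u**3 du from 1 to 2, with antiderivative u**4/2.
Back in s: F(s) = exp(4*s)/2.
Then F(log(2)) - F(0) = (8) - (1/2) = 15/2.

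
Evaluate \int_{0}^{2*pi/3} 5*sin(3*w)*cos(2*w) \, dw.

9/2

Use the identity sin(3*w)cos(2*w) = [sin(5*w) + sin(w)]/2.
An antiderivative is F(w) = -5*cos(w)/2 - cos(5*w)/2.
Then F(2*pi/3) - F(0) = (3/2) - (-3) = 9/2.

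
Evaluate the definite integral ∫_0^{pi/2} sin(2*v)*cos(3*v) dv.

-2/5

Use the identity sin(2*v)cos(3*v) = [sin(5*v) + sin(-v)]/2.
An antiderivative is F(v) = cos(v)/2 - cos(5*v)/10.
Then F(pi/2) - F(0) = (0) - (2/5) = -2/5.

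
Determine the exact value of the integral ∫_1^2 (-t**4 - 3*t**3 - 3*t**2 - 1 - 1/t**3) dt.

-1033/40

By the power rule, an antiderivative is F(t) = -t**5/5 - 3*t**4/4 - t**3 - t + 1/(2*t**2).
Then F(2) - F(1) = (-1131/40) - (-49/20) = -1033/40.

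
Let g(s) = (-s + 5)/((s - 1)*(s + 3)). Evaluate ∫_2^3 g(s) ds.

Factor the denominator: s**2 + 2*s - 3 = (s + 3)(s - 1).
Partial fractions: (-s + 5)/((s - 1)*(s + 3)) = -2/(s + 3) + 1/(s - 1).
An antiderivative is F(s) = log(s - 1) - 2*log(s + 3).
Then F(3) - F(2) = (-log(18)) - (-log(25)) = log(25/18).

log(25/18)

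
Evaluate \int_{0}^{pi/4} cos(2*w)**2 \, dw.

pi/8

Use the identity cos^2(2*w) = (1 + cos(4*w))/2.
An antiderivative is F(w) = w/2 + sin(4*w)/8.
Then F(pi/4) - F(0) = (pi/8) - (0) = pi/8.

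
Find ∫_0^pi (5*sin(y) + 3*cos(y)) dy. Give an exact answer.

An antiderivative is F(y) = 3*sin(y) - 5*cos(y).
Then F(pi) - F(0) = (5) - (-5) = 10.

10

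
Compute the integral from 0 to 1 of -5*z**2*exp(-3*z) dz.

Integrate by parts twice (u = z^2, dv = -5*exp(-3*z) dz).
An antiderivative is F(z) = (45*z**2 + 30*z + 10)*exp(-3*z)/27.
Then F(1) - F(0) = (85*exp(-3)/27) - (10/27) = -10/27 + 85*exp(-3)/27.

-10/27 + 85*exp(-3)/27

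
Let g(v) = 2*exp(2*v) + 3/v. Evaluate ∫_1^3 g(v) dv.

An antiderivative is F(v) = exp(2*v) + 3*log(v).
Then F(3) - F(1) = (log(27) + exp(6)) - (exp(2)) = -exp(2) + log(27) + exp(6).

-exp(2) + log(27) + exp(6)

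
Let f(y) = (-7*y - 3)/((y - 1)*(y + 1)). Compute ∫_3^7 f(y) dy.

-5*log(3) - 2*log(2)

Factor the denominator: y**2 - 1 = (y + 1)(y - 1).
Partial fractions: (-7*y - 3)/((y - 1)*(y + 1)) = -2/(y + 1) - 5/(y - 1).
An antiderivative is F(y) = -5*log(y - 1) - 2*log(y + 1).
Then F(7) - F(3) = (-11*log(2) - 5*log(3)) - (-9*log(2)) = -5*log(3) - 2*log(2).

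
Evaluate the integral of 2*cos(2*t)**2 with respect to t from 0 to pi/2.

Use the identity cos^2(2*t) = (1 + cos(4*t))/2.
An antiderivative is F(t) = t + sin(4*t)/4.
Then F(pi/2) - F(0) = (pi/2) - (0) = pi/2.

pi/2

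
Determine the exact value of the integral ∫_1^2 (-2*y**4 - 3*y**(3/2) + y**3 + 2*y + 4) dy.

-24*sqrt(2)/5 - 9/20

By the power rule, an antiderivative is F(y) = -6*y**(5/2)/5 - 2*y**5/5 + y**4/4 + y**2 + 4*y.
Then F(2) - F(1) = (16/5 - 24*sqrt(2)/5) - (73/20) = -24*sqrt(2)/5 - 9/20.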